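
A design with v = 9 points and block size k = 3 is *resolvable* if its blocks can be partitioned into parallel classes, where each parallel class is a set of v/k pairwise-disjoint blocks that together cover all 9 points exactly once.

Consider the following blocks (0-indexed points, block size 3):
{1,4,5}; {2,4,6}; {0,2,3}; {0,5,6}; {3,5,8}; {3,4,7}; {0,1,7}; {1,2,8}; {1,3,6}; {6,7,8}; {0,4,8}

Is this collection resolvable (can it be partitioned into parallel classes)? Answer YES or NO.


v = 9, block size k = 3, number of blocks = 11.
For resolvability, blocks must partition into parallel classes of size v/k = 3.
Total blocks must therefore be a multiple of 3: 11 = 3·3 + 2 ⇒ not divisible ✗.
Resolvable? NO.

NO


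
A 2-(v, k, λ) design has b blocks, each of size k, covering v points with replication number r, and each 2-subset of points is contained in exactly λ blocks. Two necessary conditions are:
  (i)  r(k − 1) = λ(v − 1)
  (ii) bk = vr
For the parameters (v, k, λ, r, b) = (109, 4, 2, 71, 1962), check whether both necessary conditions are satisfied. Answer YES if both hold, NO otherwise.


Condition (i): r(k − 1) = 71·3 = 213; λ(v − 1) = 2·108 = 216. Match? NO.
Condition (ii): bk = 1962·4 = 7848; vr = 109·71 = 7739. Match? NO.
Both conditions hold? NO.

NO


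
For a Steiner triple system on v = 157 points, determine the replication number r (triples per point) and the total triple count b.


An STS(v) is a 2-(v, 3, 1) BIBD: block size k = 3, λ = 1.
Replication: r(k − 1) = λ(v − 1) ⇒ r·2 = 157 − 1 = 156 ⇒ r = 78.
Block count: b = v(v − 1)/6 = 157·156/6 = 24492/6 = 4082.
(Check via bk = vr: 4082·3 = 12246 = 157·78 = 12246 ✓.)

r = 78, b = 4082.


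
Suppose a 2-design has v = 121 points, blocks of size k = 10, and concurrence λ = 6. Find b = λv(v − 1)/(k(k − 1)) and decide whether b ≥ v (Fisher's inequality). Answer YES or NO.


r = λ(v − 1)/(k − 1) = 6·120/9 = 80.
b = vr/k = 121·80/10 = 968.
Fisher's inequality: b ≥ v ⇔ 968 ≥ 121? YES.

YES


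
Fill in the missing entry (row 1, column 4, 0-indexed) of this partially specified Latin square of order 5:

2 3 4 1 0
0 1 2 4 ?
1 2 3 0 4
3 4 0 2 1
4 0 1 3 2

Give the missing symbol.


Row 1 contains symbols [0, 1, 2, 4] — missing [3].
Column 4 contains symbols [0, 1, 2, 4] — missing [3].
The missing symbol must appear in both missing sets; intersection = [3].
Therefore the hidden value is 3.

Missing value = 3.


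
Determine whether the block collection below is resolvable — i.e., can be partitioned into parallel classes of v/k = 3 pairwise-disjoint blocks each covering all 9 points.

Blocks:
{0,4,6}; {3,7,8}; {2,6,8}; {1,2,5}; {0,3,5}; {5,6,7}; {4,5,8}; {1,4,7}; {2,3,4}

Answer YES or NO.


v = 9, block size k = 3, number of blocks = 9.
For resolvability, blocks must partition into parallel classes of size v/k = 3.
Total blocks must therefore be a multiple of 3: 9 = 3·3 + 0 ⇒ divisible ✓.
Consider block {5,6,7}. The only other block(s) in the collection disjoint from it are {2,3,4} — just 1 block(s). Any parallel class containing {5,6,7} would need 2 other blocks each disjoint from it, so no parallel class of size 3 can contain {5,6,7}.
Since every block must belong to some parallel class in a resolution, the collection cannot be partitioned into parallel classes.
Resolvable? NO.

NO


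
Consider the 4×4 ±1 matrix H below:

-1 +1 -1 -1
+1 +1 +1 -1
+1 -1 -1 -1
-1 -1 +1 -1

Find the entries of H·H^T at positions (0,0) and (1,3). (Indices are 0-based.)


Row 0 of H: [-1, 1, -1, -1].
Row 1 of H: [1, 1, 1, -1].
Row 3 of H: [-1, -1, 1, -1].
(H·H^T)[0][0] = Σ_j H[0][j]·H[0][j] = (-1)² + (1)² + (-1)² + (-1)² = 1 + 1 + 1 + 1 = 4.
(H·H^T)[1][3] = Σ_j H[1][j]·H[3][j] = (1)·(-1) + (1)·(-1) + (1)·(1) + (-1)·(-1) = -1 + -1 + 1 + 1 = 0.
So rows 1 and 3 are orthogonal; the diagonal entry equals n = 4.

(0,0) entry = 4; (1,3) entry = 0.


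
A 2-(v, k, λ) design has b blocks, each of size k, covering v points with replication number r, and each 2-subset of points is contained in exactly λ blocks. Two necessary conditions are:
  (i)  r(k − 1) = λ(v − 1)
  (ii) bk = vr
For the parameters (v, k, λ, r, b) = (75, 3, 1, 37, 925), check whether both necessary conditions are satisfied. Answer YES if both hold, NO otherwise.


Condition (i): r(k − 1) = 37·2 = 74; λ(v − 1) = 1·74 = 74. Match? YES.
Condition (ii): bk = 925·3 = 2775; vr = 75·37 = 2775. Match? YES.
Both conditions hold? YES.

YES


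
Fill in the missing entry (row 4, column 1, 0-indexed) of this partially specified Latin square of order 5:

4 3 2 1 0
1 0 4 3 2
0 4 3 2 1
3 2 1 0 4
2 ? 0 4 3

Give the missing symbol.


Row 4 contains symbols [0, 2, 3, 4] — missing [1].
Column 1 contains symbols [0, 2, 3, 4] — missing [1].
The missing symbol must appear in both missing sets; intersection = [1].
Therefore the hidden value is 1.

Missing value = 1.


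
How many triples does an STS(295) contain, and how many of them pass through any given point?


An STS(v) is a 2-(v, 3, 1) BIBD: block size k = 3, λ = 1.
Replication: r(k − 1) = λ(v − 1) ⇒ r·2 = 295 − 1 = 294 ⇒ r = 147.
Block count: bk = vr ⇒ b·3 = 295·147 = 43365 ⇒ b = 14455.
(Check via b = v(v − 1)/6 = 295·294/6 = 86730/6 = 14455.)

r = 147, b = 14455.


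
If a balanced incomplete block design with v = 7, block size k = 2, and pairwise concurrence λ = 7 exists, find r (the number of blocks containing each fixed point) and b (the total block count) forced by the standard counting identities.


Any 2-(v, k, λ) BIBD satisfies two necessary conditions:
  (i)  Each point sits in r blocks, and counting incidences through any fixed point gives r(k − 1) = λ(v − 1), so r = λ(v − 1)/(k − 1).
  (ii) Total incidences bk = vr, so b = vr/k.
Step 1: r = λ(v − 1)/(k − 1) = 7·(7 − 1)/(2 − 1) = 7·6/1 = 42/1 = 42.
Step 2: b = vr/k = 7·42/2 = 294/2 = 147.
Check integrality: r = 42 ∈ Z ✓, b = 147 ∈ Z ✓.
(These identities are necessary conditions: they determine r and b for any design with these parameters, but do not by themselves prove that one exists.)

r = 42, b = 147.


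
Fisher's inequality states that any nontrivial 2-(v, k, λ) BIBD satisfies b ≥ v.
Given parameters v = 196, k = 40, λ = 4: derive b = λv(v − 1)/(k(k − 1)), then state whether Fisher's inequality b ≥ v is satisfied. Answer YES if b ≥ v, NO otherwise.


b = λv(v − 1)/(k(k − 1)) = 4·196·195/(40·39) = 152880/1560 = 98.
Compare with v = 196: b < v, so Fisher's inequality fails.

NO


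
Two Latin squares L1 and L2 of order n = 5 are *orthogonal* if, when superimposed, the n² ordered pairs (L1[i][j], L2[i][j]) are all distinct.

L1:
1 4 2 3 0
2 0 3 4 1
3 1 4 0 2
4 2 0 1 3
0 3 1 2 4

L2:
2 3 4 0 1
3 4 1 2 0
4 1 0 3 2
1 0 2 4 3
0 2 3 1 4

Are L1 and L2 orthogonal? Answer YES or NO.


Form the n² = 25 superimposed pairs (L1[i][j], L2[i][j]), row by row (rows and columns indexed from 0):
row 0: (1,2) (4,3) (2,4) (3,0) (0,1)
row 1: (2,3) (0,4) (3,1) (4,2) (1,0)
row 2: (3,4) (1,1) (4,0) (0,3) (2,2)
row 3: (4,1) (2,0) (0,2) (1,4) (3,3)
row 4: (0,0) (3,2) (1,3) (2,1) (4,4)
Orthogonality requires all 25 pairs distinct.
Check by first coordinate: for each symbol s of L1, list the L2 entries in the n cells where L1 = s; they must all differ.
  L1 = 0: L2 entries (in reading order) 1, 4, 3, 2, 0 — all 5 distinct ✓
  L1 = 1: L2 entries (in reading order) 2, 0, 1, 4, 3 — all 5 distinct ✓
  L1 = 2: L2 entries (in reading order) 4, 3, 2, 0, 1 — all 5 distinct ✓
  L1 = 3: L2 entries (in reading order) 0, 1, 4, 3, 2 — all 5 distinct ✓
  L1 = 4: L2 entries (in reading order) 3, 2, 0, 1, 4 — all 5 distinct ✓
Every symbol of L1 meets every symbol of L2 exactly once, so all 25 pairs are distinct (25 of 25).
Conclusion: YES.

YES


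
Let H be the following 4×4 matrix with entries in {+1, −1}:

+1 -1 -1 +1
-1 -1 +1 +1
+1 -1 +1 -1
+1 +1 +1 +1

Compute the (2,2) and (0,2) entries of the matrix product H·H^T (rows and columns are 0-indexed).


Row 0 of H: [1, -1, -1, 1].
Row 2 of H: [1, -1, 1, -1].
(H·H^T)[2][2] = Σ_j H[2][j]·H[2][j] = (1)² + (-1)² + (1)² + (-1)² = 1 + 1 + 1 + 1 = 4.
(H·H^T)[0][2] = Σ_j H[0][j]·H[2][j] = (1)·(1) + (-1)·(-1) + (-1)·(1) + (1)·(-1) = 1 + 1 + -1 + -1 = 0.
So rows 0 and 2 are orthogonal; the diagonal entry equals n = 4.

(2,2) entry = 4; (0,2) entry = 0.


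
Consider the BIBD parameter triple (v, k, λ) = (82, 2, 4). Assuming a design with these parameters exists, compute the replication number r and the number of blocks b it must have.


Any 2-(v, k, λ) BIBD satisfies two necessary conditions:
  (i)  Each point sits in r blocks, and counting incidences through any fixed point gives r(k − 1) = λ(v − 1), so r = λ(v − 1)/(k − 1).
  (ii) Total incidences bk = vr, so b = vr/k.
Step 1: r = λ(v − 1)/(k − 1) = 4·(82 − 1)/(2 − 1) = 4·81/1 = 324/1 = 324.
Step 2: b = vr/k = 82·324/2 = 26568/2 = 13284.
Check integrality: r = 324 ∈ Z ✓, b = 13284 ∈ Z ✓.
(These identities are necessary conditions: they determine r and b for any design with these parameters, but do not by themselves prove that one exists.)

r = 324, b = 13284.


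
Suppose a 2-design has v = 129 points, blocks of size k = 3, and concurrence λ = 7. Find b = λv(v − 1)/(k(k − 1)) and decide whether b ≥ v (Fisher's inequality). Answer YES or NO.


r = λ(v − 1)/(k − 1) = 7·128/2 = 448.
b = vr/k = 129·448/3 = 19264.
Fisher's inequality: b ≥ v ⇔ 19264 ≥ 129? YES.

YES


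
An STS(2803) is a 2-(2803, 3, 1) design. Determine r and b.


An STS(v) is a 2-(v, 3, 1) BIBD: block size k = 3, λ = 1.
Replication: r(k − 1) = λ(v − 1) ⇒ r·2 = 2803 − 1 = 2802 ⇒ r = 1401.
Block count: bk = vr ⇒ b·3 = 2803·1401 = 3927003 ⇒ b = 1309001.

r = 1401, b = 1309001.


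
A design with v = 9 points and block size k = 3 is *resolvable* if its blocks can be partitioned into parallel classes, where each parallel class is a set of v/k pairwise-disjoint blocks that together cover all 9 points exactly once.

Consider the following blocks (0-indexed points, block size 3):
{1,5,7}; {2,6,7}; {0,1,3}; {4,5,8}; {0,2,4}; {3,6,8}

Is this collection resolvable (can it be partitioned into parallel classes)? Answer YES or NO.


v = 9, block size k = 3, number of blocks = 6.
For resolvability, blocks must partition into parallel classes of size v/k = 3.
Total blocks must therefore be a multiple of 3: 6 = 3·2 + 0 ⇒ divisible ✓.
Greedy packing gives 2 candidate class(es). Each should be a full parallel class (size 3, covers all 9 points).
  Class 1 (3 blocks): {1,5,7}; {0,2,4}; {3,6,8}. Points covered: [0, 1, 2, 3, 4, 5, 6, 7, 8].
  Class 2 (3 blocks): {2,6,7}; {0,1,3}; {4,5,8}. Points covered: [0, 1, 2, 3, 4, 5, 6, 7, 8].
All classes full (size 3)? YES. All classes cover every point? YES.
Resolvable? YES.

YES


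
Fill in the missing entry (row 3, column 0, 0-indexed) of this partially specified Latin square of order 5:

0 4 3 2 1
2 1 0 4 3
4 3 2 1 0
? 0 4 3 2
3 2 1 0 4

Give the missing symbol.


Row 3 contains symbols [0, 2, 3, 4] — missing [1].
Column 0 contains symbols [0, 2, 3, 4] — missing [1].
The missing symbol must appear in both missing sets; intersection = [1].
Therefore the hidden value is 1.

Missing value = 1.


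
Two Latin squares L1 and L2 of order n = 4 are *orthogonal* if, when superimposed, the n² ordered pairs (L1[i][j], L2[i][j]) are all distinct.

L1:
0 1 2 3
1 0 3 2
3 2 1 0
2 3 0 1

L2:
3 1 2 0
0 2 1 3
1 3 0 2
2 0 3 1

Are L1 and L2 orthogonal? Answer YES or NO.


Form the n² = 16 superimposed pairs (L1[i][j], L2[i][j]), row by row (rows and columns indexed from 0):
row 0: (0,3) (1,1) (2,2) (3,0)
row 1: (1,0) (0,2) (3,1) (2,3)
row 2: (3,1) (2,3) (1,0) (0,2)
row 3: (2,2) (3,0) (0,3) (1,1)
Orthogonality requires all 16 pairs distinct.
But the pair (3,1) repeats: cell (1,2) has L1 = 3, L2 = 1, and cell (2,0) has L1 = 3, L2 = 1.
A repeated pair means some other pair never occurs (only 8 distinct pairs out of 16), so the squares are not orthogonal.
Conclusion: NO.

NO


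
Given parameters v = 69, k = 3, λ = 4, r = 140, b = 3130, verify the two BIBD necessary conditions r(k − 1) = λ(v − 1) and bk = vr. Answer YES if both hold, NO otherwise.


Condition (i): r(k − 1) = 140·2 = 280; λ(v − 1) = 4·68 = 272. Match? NO.
Condition (ii): bk = 3130·3 = 9390; vr = 69·140 = 9660. Match? NO.
Both conditions hold? NO.

NO


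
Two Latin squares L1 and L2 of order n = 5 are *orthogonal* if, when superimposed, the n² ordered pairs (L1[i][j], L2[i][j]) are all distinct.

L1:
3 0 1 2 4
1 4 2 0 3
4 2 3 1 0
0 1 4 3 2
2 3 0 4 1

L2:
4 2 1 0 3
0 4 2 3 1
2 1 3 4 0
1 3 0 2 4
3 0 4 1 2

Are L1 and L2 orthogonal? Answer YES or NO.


Form the n² = 25 superimposed pairs (L1[i][j], L2[i][j]), row by row (rows and columns indexed from 0):
row 0: (3,4) (0,2) (1,1) (2,0) (4,3)
row 1: (1,0) (4,4) (2,2) (0,3) (3,1)
row 2: (4,2) (2,1) (3,3) (1,4) (0,0)
row 3: (0,1) (1,3) (4,0) (3,2) (2,4)
row 4: (2,3) (3,0) (0,4) (4,1) (1,2)
Orthogonality requires all 25 pairs distinct.
Check by first coordinate: for each symbol s of L1, list the L2 entries in the n cells where L1 = s; they must all differ.
  L1 = 0: L2 entries (in reading order) 2, 3, 0, 1, 4 — all 5 distinct ✓
  L1 = 1: L2 entries (in reading order) 1, 0, 4, 3, 2 — all 5 distinct ✓
  L1 = 2: L2 entries (in reading order) 0, 2, 1, 4, 3 — all 5 distinct ✓
  L1 = 3: L2 entries (in reading order) 4, 1, 3, 2, 0 — all 5 distinct ✓
  L1 = 4: L2 entries (in reading order) 3, 4, 2, 0, 1 — all 5 distinct ✓
Every symbol of L1 meets every symbol of L2 exactly once, so all 25 pairs are distinct (25 of 25).
Conclusion: YES.

YES


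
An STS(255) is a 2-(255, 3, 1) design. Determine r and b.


An STS(v) is a 2-(v, 3, 1) BIBD: block size k = 3, λ = 1.
Replication: r(k − 1) = λ(v − 1) ⇒ r·2 = 255 − 1 = 254 ⇒ r = 127.
Block count: bk = vr ⇒ b·3 = 255·127 = 32385 ⇒ b = 10795.

r = 127, b = 10795.


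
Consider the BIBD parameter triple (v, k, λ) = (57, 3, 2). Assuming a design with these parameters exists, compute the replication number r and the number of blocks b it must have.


Any 2-(v, k, λ) BIBD satisfies two necessary conditions:
  (i)  Each point sits in r blocks, and counting incidences through any fixed point gives r(k − 1) = λ(v − 1), so r = λ(v − 1)/(k − 1).
  (ii) Total incidences bk = vr, so b = vr/k.
Step 1: r = λ(v − 1)/(k − 1) = 2·(57 − 1)/(3 − 1) = 2·56/2 = 112/2 = 56.
Step 2: b = vr/k = 57·56/3 = 3192/3 = 1064.
Check integrality: r = 56 ∈ Z ✓, b = 1064 ∈ Z ✓.
(These identities are necessary conditions: they determine r and b for any design with these parameters, but do not by themselves prove that one exists.)

r = 56, b = 1064.


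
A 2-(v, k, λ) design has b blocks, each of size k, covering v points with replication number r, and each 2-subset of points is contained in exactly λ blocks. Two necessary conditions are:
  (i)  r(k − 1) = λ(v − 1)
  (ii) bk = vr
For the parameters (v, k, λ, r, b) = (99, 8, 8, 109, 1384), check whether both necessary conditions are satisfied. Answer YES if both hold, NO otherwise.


Condition (i): r(k − 1) = 109·7 = 763; λ(v − 1) = 8·98 = 784. Match? NO.
Condition (ii): bk = 1384·8 = 11072; vr = 99·109 = 10791. Match? NO.
Both conditions hold? NO.

NO


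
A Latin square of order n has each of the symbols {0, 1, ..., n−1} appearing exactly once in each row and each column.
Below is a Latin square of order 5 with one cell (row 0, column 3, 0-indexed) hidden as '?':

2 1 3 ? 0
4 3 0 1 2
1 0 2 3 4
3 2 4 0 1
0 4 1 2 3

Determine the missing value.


Row 0 contains symbols [0, 1, 2, 3] — missing [4].
Column 3 contains symbols [0, 1, 2, 3] — missing [4].
The missing symbol must appear in both missing sets; intersection = [4].
Therefore the hidden value is 4.

Missing value = 4.


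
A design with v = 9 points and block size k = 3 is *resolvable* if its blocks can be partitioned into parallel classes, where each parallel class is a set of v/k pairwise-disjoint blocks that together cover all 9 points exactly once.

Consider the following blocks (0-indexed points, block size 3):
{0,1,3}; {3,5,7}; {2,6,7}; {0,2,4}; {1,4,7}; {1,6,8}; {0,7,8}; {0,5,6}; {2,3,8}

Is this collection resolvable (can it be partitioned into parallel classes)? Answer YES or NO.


v = 9, block size k = 3, number of blocks = 9.
For resolvability, blocks must partition into parallel classes of size v/k = 3.
Total blocks must therefore be a multiple of 3: 9 = 3·3 + 0 ⇒ divisible ✓.
Consider block {0,1,3}. The only other block(s) in the collection disjoint from it are {2,6,7} — just 1 block(s). Any parallel class containing {0,1,3} would need 2 other blocks each disjoint from it, so no parallel class of size 3 can contain {0,1,3}.
Since every block must belong to some parallel class in a resolution, the collection cannot be partitioned into parallel classes.
Resolvable? NO.

NO


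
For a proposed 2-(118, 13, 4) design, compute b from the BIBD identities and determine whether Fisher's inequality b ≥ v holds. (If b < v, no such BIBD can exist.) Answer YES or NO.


b = λv(v − 1)/(k(k − 1)) = 4·118·117/(13·12) = 55224/156 = 354.
Compare with v = 118: b ≥ v, so Fisher's inequality holds.

YES


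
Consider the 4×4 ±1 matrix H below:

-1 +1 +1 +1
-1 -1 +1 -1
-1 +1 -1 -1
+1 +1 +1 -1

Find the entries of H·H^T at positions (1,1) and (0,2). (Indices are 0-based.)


Row 0 of H: [-1, 1, 1, 1].
Row 1 of H: [-1, -1, 1, -1].
Row 2 of H: [-1, 1, -1, -1].
(H·H^T)[1][1] = Σ_j H[1][j]·H[1][j] = (-1)² + (-1)² + (1)² + (-1)² = 1 + 1 + 1 + 1 = 4.
(H·H^T)[0][2] = Σ_j H[0][j]·H[2][j] = (-1)·(-1) + (1)·(1) + (1)·(-1) + (1)·(-1) = 1 + 1 + -1 + -1 = 0.
So rows 0 and 2 are orthogonal; the diagonal entry equals n = 4.

(1,1) entry = 4; (0,2) entry = 0.


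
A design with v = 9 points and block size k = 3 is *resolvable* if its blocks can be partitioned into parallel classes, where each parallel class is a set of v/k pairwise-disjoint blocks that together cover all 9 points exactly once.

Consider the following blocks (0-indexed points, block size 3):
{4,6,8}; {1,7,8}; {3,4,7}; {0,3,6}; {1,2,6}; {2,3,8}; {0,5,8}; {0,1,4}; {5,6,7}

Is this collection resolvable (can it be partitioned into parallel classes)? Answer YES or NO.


v = 9, block size k = 3, number of blocks = 9.
For resolvability, blocks must partition into parallel classes of size v/k = 3.
Total blocks must therefore be a multiple of 3: 9 = 3·3 + 0 ⇒ divisible ✓.
Consider block {4,6,8}. It intersects every other block in the collection, so no parallel class of size 3 can contain it.
Since every block must belong to some parallel class in a resolution, the collection cannot be partitioned into parallel classes.
Resolvable? NO.

NO


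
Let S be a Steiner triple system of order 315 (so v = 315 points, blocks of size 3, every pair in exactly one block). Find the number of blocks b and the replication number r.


An STS(v) is a 2-(v, 3, 1) BIBD: block size k = 3, λ = 1.
Replication: r(k − 1) = λ(v − 1) ⇒ r·2 = 315 − 1 = 314 ⇒ r = 157.
Block count: bk = vr ⇒ b·3 = 315·157 = 49455 ⇒ b = 16485.

r = 157, b = 16485.


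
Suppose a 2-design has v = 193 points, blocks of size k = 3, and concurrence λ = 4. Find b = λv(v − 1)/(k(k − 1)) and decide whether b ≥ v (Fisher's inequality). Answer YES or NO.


b = λv(v − 1)/(k(k − 1)) = 4·193·192/(3·2) = 148224/6 = 24704.
Compare with v = 193: b ≥ v, so Fisher's inequality holds.

YES


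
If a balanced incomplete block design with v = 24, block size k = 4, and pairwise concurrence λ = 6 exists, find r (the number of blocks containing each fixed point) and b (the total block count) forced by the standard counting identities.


Any 2-(v, k, λ) BIBD satisfies two necessary conditions:
  (i)  Each point sits in r blocks, and counting incidences through any fixed point gives r(k − 1) = λ(v − 1), so r = λ(v − 1)/(k − 1).
  (ii) Total incidences bk = vr, so b = vr/k.
Step 1: r = λ(v − 1)/(k − 1) = 6·(24 − 1)/(4 − 1) = 6·23/3 = 138/3 = 46.
Step 2: b = vr/k = 24·46/4 = 1104/4 = 276.
Check integrality: r = 46 ∈ Z ✓, b = 276 ∈ Z ✓.
(These identities are necessary conditions: they determine r and b for any design with these parameters, but do not by themselves prove that one exists.)

r = 46, b = 276.


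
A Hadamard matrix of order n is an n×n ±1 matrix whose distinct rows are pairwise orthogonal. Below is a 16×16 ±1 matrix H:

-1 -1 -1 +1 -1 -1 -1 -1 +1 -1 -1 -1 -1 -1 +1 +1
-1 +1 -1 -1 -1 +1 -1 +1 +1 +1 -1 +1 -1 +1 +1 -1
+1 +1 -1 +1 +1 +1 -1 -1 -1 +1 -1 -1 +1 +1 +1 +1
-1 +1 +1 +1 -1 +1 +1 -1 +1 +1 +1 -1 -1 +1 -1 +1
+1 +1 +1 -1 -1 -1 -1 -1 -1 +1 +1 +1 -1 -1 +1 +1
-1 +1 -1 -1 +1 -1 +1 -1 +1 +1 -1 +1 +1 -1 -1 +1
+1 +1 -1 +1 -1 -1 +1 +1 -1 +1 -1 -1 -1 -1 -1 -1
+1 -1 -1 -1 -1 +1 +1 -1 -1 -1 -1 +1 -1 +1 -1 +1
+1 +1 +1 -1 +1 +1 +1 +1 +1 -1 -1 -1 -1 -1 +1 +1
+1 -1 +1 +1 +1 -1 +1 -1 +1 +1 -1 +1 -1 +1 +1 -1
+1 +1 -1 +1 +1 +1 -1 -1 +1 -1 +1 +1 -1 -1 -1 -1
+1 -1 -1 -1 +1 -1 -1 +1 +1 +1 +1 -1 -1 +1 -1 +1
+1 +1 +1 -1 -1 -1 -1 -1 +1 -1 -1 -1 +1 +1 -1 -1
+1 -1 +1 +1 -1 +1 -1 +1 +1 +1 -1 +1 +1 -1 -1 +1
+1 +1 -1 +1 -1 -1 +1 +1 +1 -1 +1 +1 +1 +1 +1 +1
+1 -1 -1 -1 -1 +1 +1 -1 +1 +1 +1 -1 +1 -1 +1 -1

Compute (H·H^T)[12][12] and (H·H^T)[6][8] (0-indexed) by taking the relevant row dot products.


Row 6 of H: [1, 1, -1, 1, -1, -1, 1, 1, -1, 1, -1, -1, -1, -1, -1, -1].
Row 8 of H: [1, 1, 1, -1, 1, 1, 1, 1, 1, -1, -1, -1, -1, -1, 1, 1].
Row 12 of H: [1, 1, 1, -1, -1, -1, -1, -1, 1, -1, -1, -1, 1, 1, -1, -1].
(H·H^T)[12][12] = Σ_j H[12][j]·H[12][j] = (1)² + (1)² + (1)² + (-1)² + (-1)² + (-1)² + (-1)² + (-1)² + (1)² + (-1)² + (-1)² + (-1)² + (1)² + (1)² + (-1)² + (-1)² = 1 + 1 + 1 + 1 + 1 + 1 + 1 + 1 + 1 + 1 + 1 + 1 + 1 + 1 + 1 + 1 = 16.
(H·H^T)[6][8] = Σ_j H[6][j]·H[8][j] = (1)·(1) + (1)·(1) + (-1)·(1) + (1)·(-1) + (-1)·(1) + (-1)·(1) + (1)·(1) + (1)·(1) + (-1)·(1) + (1)·(-1) + (-1)·(-1) + (-1)·(-1) + (-1)·(-1) + (-1)·(-1) + (-1)·(1) + (-1)·(1) = 1 + 1 + -1 + -1 + -1 + -1 + 1 + 1 + -1 + -1 + 1 + 1 + 1 + 1 + -1 + -1 = 0.
So rows 6 and 8 are orthogonal; the diagonal entry equals n = 16.

(12,12) entry = 16; (6,8) entry = 0.


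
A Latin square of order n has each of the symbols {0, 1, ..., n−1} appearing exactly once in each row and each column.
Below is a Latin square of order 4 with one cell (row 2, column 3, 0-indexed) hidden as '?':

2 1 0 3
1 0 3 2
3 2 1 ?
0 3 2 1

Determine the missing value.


Row 2 contains symbols [1, 2, 3] — missing [0].
Column 3 contains symbols [1, 2, 3] — missing [0].
The missing symbol must appear in both missing sets; intersection = [0].
Therefore the hidden value is 0.

Missing value = 0.


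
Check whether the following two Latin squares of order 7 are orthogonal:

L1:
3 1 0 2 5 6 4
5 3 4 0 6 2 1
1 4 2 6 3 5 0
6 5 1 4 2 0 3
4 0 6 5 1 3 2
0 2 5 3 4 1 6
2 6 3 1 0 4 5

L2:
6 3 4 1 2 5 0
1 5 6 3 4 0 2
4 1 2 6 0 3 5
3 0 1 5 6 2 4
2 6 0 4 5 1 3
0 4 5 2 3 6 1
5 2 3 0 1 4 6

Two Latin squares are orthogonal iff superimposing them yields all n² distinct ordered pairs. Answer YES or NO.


Form the n² = 49 superimposed pairs (L1[i][j], L2[i][j]), row by row (rows and columns indexed from 0):
row 0: (3,6) (1,3) (0,4) (2,1) (5,2) (6,5) (4,0)
row 1: (5,1) (3,5) (4,6) (0,3) (6,4) (2,0) (1,2)
row 2: (1,4) (4,1) (2,2) (6,6) (3,0) (5,3) (0,5)
row 3: (6,3) (5,0) (1,1) (4,5) (2,6) (0,2) (3,4)
row 4: (4,2) (0,6) (6,0) (5,4) (1,5) (3,1) (2,3)
row 5: (0,0) (2,4) (5,5) (3,2) (4,3) (1,6) (6,1)
row 6: (2,5) (6,2) (3,3) (1,0) (0,1) (4,4) (5,6)
Orthogonality requires all 49 pairs distinct.
Check by first coordinate: for each symbol s of L1, list the L2 entries in the n cells where L1 = s; they must all differ.
  L1 = 0: L2 entries (in reading order) 4, 3, 5, 2, 6, 0, 1 — all 7 distinct ✓
  L1 = 1: L2 entries (in reading order) 3, 2, 4, 1, 5, 6, 0 — all 7 distinct ✓
  L1 = 2: L2 entries (in reading order) 1, 0, 2, 6, 3, 4, 5 — all 7 distinct ✓
  L1 = 3: L2 entries (in reading order) 6, 5, 0, 4, 1, 2, 3 — all 7 distinct ✓
  L1 = 4: L2 entries (in reading order) 0, 6, 1, 5, 2, 3, 4 — all 7 distinct ✓
  L1 = 5: L2 entries (in reading order) 2, 1, 3, 0, 4, 5, 6 — all 7 distinct ✓
  L1 = 6: L2 entries (in reading order) 5, 4, 6, 3, 0, 1, 2 — all 7 distinct ✓
Every symbol of L1 meets every symbol of L2 exactly once, so all 49 pairs are distinct (49 of 49).
Conclusion: YES.

YES


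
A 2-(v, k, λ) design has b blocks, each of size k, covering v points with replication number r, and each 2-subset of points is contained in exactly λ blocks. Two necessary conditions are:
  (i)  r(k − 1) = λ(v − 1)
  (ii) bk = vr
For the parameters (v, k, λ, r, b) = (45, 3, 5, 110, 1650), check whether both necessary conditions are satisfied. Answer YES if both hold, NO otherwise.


Condition (i): r(k − 1) = 110·2 = 220; λ(v − 1) = 5·44 = 220. Match? YES.
Condition (ii): bk = 1650·3 = 4950; vr = 45·110 = 4950. Match? YES.
Both conditions hold? YES.

YES


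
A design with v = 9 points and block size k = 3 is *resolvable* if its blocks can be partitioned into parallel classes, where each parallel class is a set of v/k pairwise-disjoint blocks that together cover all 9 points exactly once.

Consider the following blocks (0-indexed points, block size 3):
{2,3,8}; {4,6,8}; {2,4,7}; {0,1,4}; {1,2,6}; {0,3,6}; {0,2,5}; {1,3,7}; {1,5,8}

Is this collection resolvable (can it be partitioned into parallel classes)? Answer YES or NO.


v = 9, block size k = 3, number of blocks = 9.
For resolvability, blocks must partition into parallel classes of size v/k = 3.
Total blocks must therefore be a multiple of 3: 9 = 3·3 + 0 ⇒ divisible ✓.
Consider block {2,3,8}. The only other block(s) in the collection disjoint from it are {0,1,4} — just 1 block(s). Any parallel class containing {2,3,8} would need 2 other blocks each disjoint from it, so no parallel class of size 3 can contain {2,3,8}.
Since every block must belong to some parallel class in a resolution, the collection cannot be partitioned into parallel classes.
Resolvable? NO.

NO


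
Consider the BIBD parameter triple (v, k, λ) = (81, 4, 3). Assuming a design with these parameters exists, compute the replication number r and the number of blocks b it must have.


Any 2-(v, k, λ) BIBD satisfies two necessary conditions:
  (i)  Each point sits in r blocks, and counting incidences through any fixed point gives r(k − 1) = λ(v − 1), so r = λ(v − 1)/(k − 1).
  (ii) Total incidences bk = vr, so b = vr/k.
Step 1: r = λ(v − 1)/(k − 1) = 3·(81 − 1)/(4 − 1) = 3·80/3 = 240/3 = 80.
Step 2: b = vr/k = 81·80/4 = 6480/4 = 1620.
Check integrality: r = 80 ∈ Z ✓, b = 1620 ∈ Z ✓.
(These identities are necessary conditions: they determine r and b for any design with these parameters, but do not by themselves prove that one exists.)

r = 80, b = 1620.


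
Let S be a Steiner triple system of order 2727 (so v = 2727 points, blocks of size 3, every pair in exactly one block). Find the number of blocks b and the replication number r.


An STS(v) is a 2-(v, 3, 1) BIBD: block size k = 3, λ = 1.
Replication: r(k − 1) = λ(v − 1) ⇒ r·2 = 2727 − 1 = 2726 ⇒ r = 1363.
Block count: bk = vr ⇒ b·3 = 2727·1363 = 3716901 ⇒ b = 1238967.

r = 1363, b = 1238967.


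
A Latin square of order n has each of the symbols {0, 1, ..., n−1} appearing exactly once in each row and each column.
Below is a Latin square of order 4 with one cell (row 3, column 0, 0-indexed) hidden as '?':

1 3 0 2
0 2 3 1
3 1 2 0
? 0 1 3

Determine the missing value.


Row 3 contains symbols [0, 1, 3] — missing [2].
Column 0 contains symbols [0, 1, 3] — missing [2].
The missing symbol must appear in both missing sets; intersection = [2].
Therefore the hidden value is 2.

Missing value = 2.


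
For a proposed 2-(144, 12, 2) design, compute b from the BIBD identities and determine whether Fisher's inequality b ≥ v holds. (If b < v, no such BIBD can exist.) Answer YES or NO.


r = λ(v − 1)/(k − 1) = 2·143/11 = 26.
b = vr/k = 144·26/12 = 312.
Fisher's inequality: b ≥ v ⇔ 312 ≥ 144? YES.

YES


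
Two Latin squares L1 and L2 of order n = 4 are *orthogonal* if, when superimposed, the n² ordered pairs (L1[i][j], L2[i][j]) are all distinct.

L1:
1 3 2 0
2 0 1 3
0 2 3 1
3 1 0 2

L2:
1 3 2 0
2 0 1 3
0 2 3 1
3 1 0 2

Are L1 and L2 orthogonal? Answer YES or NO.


Form the n² = 16 superimposed pairs (L1[i][j], L2[i][j]), row by row (rows and columns indexed from 0):
row 0: (1,1) (3,3) (2,2) (0,0)
row 1: (2,2) (0,0) (1,1) (3,3)
row 2: (0,0) (2,2) (3,3) (1,1)
row 3: (3,3) (1,1) (0,0) (2,2)
Orthogonality requires all 16 pairs distinct.
But the pair (2,2) repeats: cell (0,2) has L1 = 2, L2 = 2, and cell (1,0) has L1 = 2, L2 = 2.
A repeated pair means some other pair never occurs (only 4 distinct pairs out of 16), so the squares are not orthogonal.
Conclusion: NO.

NO


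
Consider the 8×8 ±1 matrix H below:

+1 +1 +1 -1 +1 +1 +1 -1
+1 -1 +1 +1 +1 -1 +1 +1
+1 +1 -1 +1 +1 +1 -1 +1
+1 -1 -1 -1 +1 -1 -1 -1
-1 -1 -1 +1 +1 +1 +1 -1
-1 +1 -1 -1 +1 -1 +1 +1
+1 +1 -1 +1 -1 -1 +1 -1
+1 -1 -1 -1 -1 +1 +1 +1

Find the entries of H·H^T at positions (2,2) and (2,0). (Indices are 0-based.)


Row 0 of H: [1, 1, 1, -1, 1, 1, 1, -1].
Row 2 of H: [1, 1, -1, 1, 1, 1, -1, 1].
(H·H^T)[2][2] = Σ_j H[2][j]·H[2][j] = (1)² + (1)² + (-1)² + (1)² + (1)² + (1)² + (-1)² + (1)² = 1 + 1 + 1 + 1 + 1 + 1 + 1 + 1 = 8.
(H·H^T)[2][0] = Σ_j H[2][j]·H[0][j] = (1)·(1) + (1)·(1) + (-1)·(1) + (1)·(-1) + (1)·(1) + (1)·(1) + (-1)·(1) + (1)·(-1) = 1 + 1 + -1 + -1 + 1 + 1 + -1 + -1 = 0.
So rows 2 and 0 are orthogonal; the diagonal entry equals n = 8.

(2,2) entry = 8; (2,0) entry = 0.


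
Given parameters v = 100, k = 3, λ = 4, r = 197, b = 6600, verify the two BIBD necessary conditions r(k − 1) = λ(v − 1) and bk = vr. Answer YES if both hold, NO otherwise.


Condition (i): r(k − 1) = 197·2 = 394; λ(v − 1) = 4·99 = 396. Match? NO.
Condition (ii): bk = 6600·3 = 19800; vr = 100·197 = 19700. Match? NO.
Both conditions hold? NO.

NO


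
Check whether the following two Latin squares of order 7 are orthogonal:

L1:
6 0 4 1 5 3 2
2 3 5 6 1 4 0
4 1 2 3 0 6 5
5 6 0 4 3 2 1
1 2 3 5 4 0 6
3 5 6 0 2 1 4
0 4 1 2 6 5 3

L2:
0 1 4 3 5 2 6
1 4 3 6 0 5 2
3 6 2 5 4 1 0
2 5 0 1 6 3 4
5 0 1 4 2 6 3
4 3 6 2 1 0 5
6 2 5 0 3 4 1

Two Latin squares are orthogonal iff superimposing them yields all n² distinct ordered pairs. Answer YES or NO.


Form the n² = 49 superimposed pairs (L1[i][j], L2[i][j]), row by row (rows and columns indexed from 0):
row 0: (6,0) (0,1) (4,4) (1,3) (5,5) (3,2) (2,6)
row 1: (2,1) (3,4) (5,3) (6,6) (1,0) (4,5) (0,2)
row 2: (4,3) (1,6) (2,2) (3,5) (0,4) (6,1) (5,0)
row 3: (5,2) (6,5) (0,0) (4,1) (3,6) (2,3) (1,4)
row 4: (1,5) (2,0) (3,1) (5,4) (4,2) (0,6) (6,3)
row 5: (3,4) (5,3) (6,6) (0,2) (2,1) (1,0) (4,5)
row 6: (0,6) (4,2) (1,5) (2,0) (6,3) (5,4) (3,1)
Orthogonality requires all 49 pairs distinct.
But the pair (3,4) repeats: cell (1,1) has L1 = 3, L2 = 4, and cell (5,0) has L1 = 3, L2 = 4.
A repeated pair means some other pair never occurs (only 35 distinct pairs out of 49), so the squares are not orthogonal.
Conclusion: NO.

NO


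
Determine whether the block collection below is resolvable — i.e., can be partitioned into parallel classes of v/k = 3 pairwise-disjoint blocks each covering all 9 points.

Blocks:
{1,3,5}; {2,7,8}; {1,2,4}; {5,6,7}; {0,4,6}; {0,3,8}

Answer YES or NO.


v = 9, block size k = 3, number of blocks = 6.
For resolvability, blocks must partition into parallel classes of size v/k = 3.
Total blocks must therefore be a multiple of 3: 6 = 3·2 + 0 ⇒ divisible ✓.
Greedy packing gives 2 candidate class(es). Each should be a full parallel class (size 3, covers all 9 points).
  Class 1 (3 blocks): {1,3,5}; {2,7,8}; {0,4,6}. Points covered: [0, 1, 2, 3, 4, 5, 6, 7, 8].
  Class 2 (3 blocks): {1,2,4}; {5,6,7}; {0,3,8}. Points covered: [0, 1, 2, 3, 4, 5, 6, 7, 8].
All classes full (size 3)? YES. All classes cover every point? YES.
Resolvable? YES.

YES


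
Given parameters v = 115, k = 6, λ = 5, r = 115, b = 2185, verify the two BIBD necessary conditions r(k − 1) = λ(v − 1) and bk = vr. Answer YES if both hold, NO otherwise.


Condition (i): r(k − 1) = 115·5 = 575; λ(v − 1) = 5·114 = 570. Match? NO.
Condition (ii): bk = 2185·6 = 13110; vr = 115·115 = 13225. Match? NO.
Both conditions hold? NO.

NO


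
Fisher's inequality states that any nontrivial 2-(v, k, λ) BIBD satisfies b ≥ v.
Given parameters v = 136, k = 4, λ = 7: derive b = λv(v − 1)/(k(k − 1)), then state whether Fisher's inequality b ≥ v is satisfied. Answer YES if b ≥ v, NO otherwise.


b = λv(v − 1)/(k(k − 1)) = 7·136·135/(4·3) = 128520/12 = 10710.
Compare with v = 136: b ≥ v, so Fisher's inequality holds.

YES


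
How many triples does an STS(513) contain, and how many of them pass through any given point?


An STS(v) is a 2-(v, 3, 1) BIBD: block size k = 3, λ = 1.
Replication: r(k − 1) = λ(v − 1) ⇒ r·2 = 513 − 1 = 512 ⇒ r = 256.
Block count: bk = vr ⇒ b·3 = 513·256 = 131328 ⇒ b = 43776.

r = 256, b = 43776.


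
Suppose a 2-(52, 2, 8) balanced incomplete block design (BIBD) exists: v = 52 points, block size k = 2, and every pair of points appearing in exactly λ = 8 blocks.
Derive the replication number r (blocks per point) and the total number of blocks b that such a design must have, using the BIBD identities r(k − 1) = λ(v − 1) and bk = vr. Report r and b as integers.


Any 2-(v, k, λ) BIBD satisfies two necessary conditions:
  (i)  Each point sits in r blocks, and counting incidences through any fixed point gives r(k − 1) = λ(v − 1), so r = λ(v − 1)/(k − 1).
  (ii) Total incidences bk = vr, so b = vr/k.
Step 1: r = λ(v − 1)/(k − 1) = 8·(52 − 1)/(2 − 1) = 8·51/1 = 408/1 = 408.
Step 2: b = vr/k = 52·408/2 = 21216/2 = 10608.
Check integrality: r = 408 ∈ Z ✓, b = 10608 ∈ Z ✓.
(These identities are necessary conditions: they determine r and b for any design with these parameters, but do not by themselves prove that one exists.)

r = 408, b = 10608.


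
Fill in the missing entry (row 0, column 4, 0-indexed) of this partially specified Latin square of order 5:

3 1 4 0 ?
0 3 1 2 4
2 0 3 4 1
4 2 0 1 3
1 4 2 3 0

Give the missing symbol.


Row 0 contains symbols [0, 1, 3, 4] — missing [2].
Column 4 contains symbols [0, 1, 3, 4] — missing [2].
The missing symbol must appear in both missing sets; intersection = [2].
Therefore the hidden value is 2.

Missing value = 2.


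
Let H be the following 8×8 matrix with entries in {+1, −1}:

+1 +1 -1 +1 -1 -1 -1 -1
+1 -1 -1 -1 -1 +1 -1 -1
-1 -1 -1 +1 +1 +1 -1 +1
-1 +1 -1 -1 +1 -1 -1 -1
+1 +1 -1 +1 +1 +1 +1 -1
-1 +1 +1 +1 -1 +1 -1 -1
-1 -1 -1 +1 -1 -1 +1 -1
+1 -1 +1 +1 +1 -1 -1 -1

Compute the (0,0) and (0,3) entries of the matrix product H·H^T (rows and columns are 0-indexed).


Row 0 of H: [1, 1, -1, 1, -1, -1, -1, -1].
Row 3 of H: [-1, 1, -1, -1, 1, -1, -1, -1].
(H·H^T)[0][0] = Σ_j H[0][j]·H[0][j] = (1)² + (1)² + (-1)² + (1)² + (-1)² + (-1)² + (-1)² + (-1)² = 1 + 1 + 1 + 1 + 1 + 1 + 1 + 1 = 8.
(H·H^T)[0][3] = Σ_j H[0][j]·H[3][j] = (1)·(-1) + (1)·(1) + (-1)·(-1) + (1)·(-1) + (-1)·(1) + (-1)·(-1) + (-1)·(-1) + (-1)·(-1) = -1 + 1 + 1 + -1 + -1 + 1 + 1 + 1 = 2.
Rows 0 and 3 are not orthogonal (dot product = 2 ≠ 0), so H is not a Hadamard matrix.

(0,0) entry = 8; (0,3) entry = 2.


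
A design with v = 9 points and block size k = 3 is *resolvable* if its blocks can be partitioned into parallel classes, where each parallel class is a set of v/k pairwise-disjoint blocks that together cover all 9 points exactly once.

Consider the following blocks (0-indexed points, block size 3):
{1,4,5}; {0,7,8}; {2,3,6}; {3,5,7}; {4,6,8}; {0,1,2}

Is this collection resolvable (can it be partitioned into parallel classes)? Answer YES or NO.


v = 9, block size k = 3, number of blocks = 6.
For resolvability, blocks must partition into parallel classes of size v/k = 3.
Total blocks must therefore be a multiple of 3: 6 = 3·2 + 0 ⇒ divisible ✓.
Greedy packing gives 2 candidate class(es). Each should be a full parallel class (size 3, covers all 9 points).
  Class 1 (3 blocks): {1,4,5}; {0,7,8}; {2,3,6}. Points covered: [0, 1, 2, 3, 4, 5, 6, 7, 8].
  Class 2 (3 blocks): {3,5,7}; {4,6,8}; {0,1,2}. Points covered: [0, 1, 2, 3, 4, 5, 6, 7, 8].
All classes full (size 3)? YES. All classes cover every point? YES.
Resolvable? YES.

YES


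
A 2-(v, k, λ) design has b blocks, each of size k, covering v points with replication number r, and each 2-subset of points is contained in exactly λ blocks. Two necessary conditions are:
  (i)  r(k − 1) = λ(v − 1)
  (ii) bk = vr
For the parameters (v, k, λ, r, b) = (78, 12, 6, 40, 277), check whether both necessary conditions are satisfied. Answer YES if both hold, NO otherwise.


Condition (i): r(k − 1) = 40·11 = 440; λ(v − 1) = 6·77 = 462. Match? NO.
Condition (ii): bk = 277·12 = 3324; vr = 78·40 = 3120. Match? NO.
Both conditions hold? NO.

NO


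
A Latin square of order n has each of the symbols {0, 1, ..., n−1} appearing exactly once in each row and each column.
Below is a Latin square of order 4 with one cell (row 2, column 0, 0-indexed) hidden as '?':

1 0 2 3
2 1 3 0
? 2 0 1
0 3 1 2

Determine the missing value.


Row 2 contains symbols [0, 1, 2] — missing [3].
Column 0 contains symbols [0, 1, 2] — missing [3].
The missing symbol must appear in both missing sets; intersection = [3].
Therefore the hidden value is 3.

Missing value = 3.


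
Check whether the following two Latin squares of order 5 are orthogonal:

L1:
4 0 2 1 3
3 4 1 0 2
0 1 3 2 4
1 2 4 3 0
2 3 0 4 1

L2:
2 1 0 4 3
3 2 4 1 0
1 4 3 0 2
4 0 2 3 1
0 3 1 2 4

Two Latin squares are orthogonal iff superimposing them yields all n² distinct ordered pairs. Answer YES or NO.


Form the n² = 25 superimposed pairs (L1[i][j], L2[i][j]), row by row (rows and columns indexed from 0):
row 0: (4,2) (0,1) (2,0) (1,4) (3,3)
row 1: (3,3) (4,2) (1,4) (0,1) (2,0)
row 2: (0,1) (1,4) (3,3) (2,0) (4,2)
row 3: (1,4) (2,0) (4,2) (3,3) (0,1)
row 4: (2,0) (3,3) (0,1) (4,2) (1,4)
Orthogonality requires all 25 pairs distinct.
But the pair (3,3) repeats: cell (0,4) has L1 = 3, L2 = 3, and cell (1,0) has L1 = 3, L2 = 3.
A repeated pair means some other pair never occurs (only 5 distinct pairs out of 25), so the squares are not orthogonal.
Conclusion: NO.

NO


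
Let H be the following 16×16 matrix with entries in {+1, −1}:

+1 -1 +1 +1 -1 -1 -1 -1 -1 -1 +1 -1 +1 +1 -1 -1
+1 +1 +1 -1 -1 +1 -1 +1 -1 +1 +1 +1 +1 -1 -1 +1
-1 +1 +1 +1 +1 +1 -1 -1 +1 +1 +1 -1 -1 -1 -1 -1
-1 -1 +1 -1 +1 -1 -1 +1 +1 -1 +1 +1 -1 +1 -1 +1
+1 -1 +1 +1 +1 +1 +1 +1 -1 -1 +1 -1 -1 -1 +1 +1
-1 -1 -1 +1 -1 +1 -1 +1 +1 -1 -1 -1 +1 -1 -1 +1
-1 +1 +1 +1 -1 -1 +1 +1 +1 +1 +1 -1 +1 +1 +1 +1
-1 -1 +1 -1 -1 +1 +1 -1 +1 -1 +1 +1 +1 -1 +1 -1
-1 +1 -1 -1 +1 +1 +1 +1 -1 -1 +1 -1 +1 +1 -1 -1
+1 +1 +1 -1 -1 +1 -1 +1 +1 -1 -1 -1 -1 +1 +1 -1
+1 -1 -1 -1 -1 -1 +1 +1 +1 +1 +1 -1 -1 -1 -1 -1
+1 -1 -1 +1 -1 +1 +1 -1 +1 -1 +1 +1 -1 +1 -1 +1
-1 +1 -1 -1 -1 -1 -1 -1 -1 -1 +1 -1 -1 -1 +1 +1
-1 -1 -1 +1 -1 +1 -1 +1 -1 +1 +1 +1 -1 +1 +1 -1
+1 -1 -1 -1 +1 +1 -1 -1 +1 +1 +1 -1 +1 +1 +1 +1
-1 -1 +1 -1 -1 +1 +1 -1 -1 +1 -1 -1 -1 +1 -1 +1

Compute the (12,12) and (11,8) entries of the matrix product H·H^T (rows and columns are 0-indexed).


Row 8 of H: [-1, 1, -1, -1, 1, 1, 1, 1, -1, -1, 1, -1, 1, 1, -1, -1].
Row 11 of H: [1, -1, -1, 1, -1, 1, 1, -1, 1, -1, 1, 1, -1, 1, -1, 1].
Row 12 of H: [-1, 1, -1, -1, -1, -1, -1, -1, -1, -1, 1, -1, -1, -1, 1, 1].
(H·H^T)[12][12] = Σ_j H[12][j]·H[12][j] = (-1)² + (1)² + (-1)² + (-1)² + (-1)² + (-1)² + (-1)² + (-1)² + (-1)² + (-1)² + (1)² + (-1)² + (-1)² + (-1)² + (1)² + (1)² = 1 + 1 + 1 + 1 + 1 + 1 + 1 + 1 + 1 + 1 + 1 + 1 + 1 + 1 + 1 + 1 = 16.
(H·H^T)[11][8] = Σ_j H[11][j]·H[8][j] = (1)·(-1) + (-1)·(1) + (-1)·(-1) + (1)·(-1) + (-1)·(1) + (1)·(1) + (1)·(1) + (-1)·(1) + (1)·(-1) + (-1)·(-1) + (1)·(1) + (1)·(-1) + (-1)·(1) + (1)·(1) + (-1)·(-1) + (1)·(-1) = -1 + -1 + 1 + -1 + -1 + 1 + 1 + -1 + -1 + 1 + 1 + -1 + -1 + 1 + 1 + -1 = -2.
Rows 11 and 8 are not orthogonal (dot product = -2 ≠ 0), so H is not a Hadamard matrix.

(12,12) entry = 16; (11,8) entry = -2.
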